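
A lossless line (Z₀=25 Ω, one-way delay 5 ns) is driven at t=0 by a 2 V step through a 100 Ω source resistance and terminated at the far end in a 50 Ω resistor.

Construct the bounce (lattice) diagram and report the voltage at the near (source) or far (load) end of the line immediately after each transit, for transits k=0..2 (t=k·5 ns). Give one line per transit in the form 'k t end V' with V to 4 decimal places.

0 0 source 0.4000
1 5 load 0.5333
2 10 source 0.6133

Γ_L=0.333333, Γ_S=0.600000; launch V₁=2·25/125=0.400000
k=0 src: V=0.4000
k=1 load: inc=0.400000, refl=0.400000·0.333333=0.1333; V=0.000000+0.400000+0.133333=0.5333
k=2 src: inc=0.133333, refl=0.133333·0.600000=0.0800; V=0.400000+0.133333+0.080000=0.6133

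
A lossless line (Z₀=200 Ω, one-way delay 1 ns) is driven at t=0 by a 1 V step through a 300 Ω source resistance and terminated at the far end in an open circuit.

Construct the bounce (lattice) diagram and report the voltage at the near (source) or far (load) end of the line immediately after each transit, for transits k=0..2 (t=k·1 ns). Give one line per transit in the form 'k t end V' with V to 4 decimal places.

Γ_L=1.000000, Γ_S=0.200000; launch V₁=1·200/500=0.400000
k=0 src: V=0.4000
k=1 load: inc=0.400000, refl=0.400000·1.000000=0.4000; V=0.000000+0.400000+0.400000=0.8000
k=2 src: inc=0.400000, refl=0.400000·0.200000=0.0800; V=0.400000+0.400000+0.080000=0.8800

0 0 source 0.4000
1 1 load 0.8000
2 2 source 0.8800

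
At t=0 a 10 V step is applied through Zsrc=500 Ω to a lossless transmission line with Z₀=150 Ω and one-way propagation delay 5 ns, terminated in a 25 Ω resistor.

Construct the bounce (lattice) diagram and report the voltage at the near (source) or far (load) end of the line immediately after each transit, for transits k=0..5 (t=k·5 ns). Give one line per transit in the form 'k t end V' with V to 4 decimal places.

0 0 source 2.3077
1 5 load 0.6593
2 10 source -0.2282
3 15 load 0.4057
4 20 source 0.7471
5 25 load 0.5033

Γ_L=-0.714286, Γ_S=0.538462; launch V₁=10·150/650=2.307692
k=0 src: V=2.3077
k=1 load: inc=2.307692, refl=2.307692·-0.714286=-1.6484; V=0.000000+2.307692+-1.648352=0.6593
k=2 src: inc=-1.648352, refl=-1.648352·0.538462=-0.8876; V=2.307692+-1.648352+-0.887574=-0.2282
k=3 load: inc=-0.887574, refl=-0.887574·-0.714286=0.6340; V=0.659341+-0.887574+0.633981=0.4057
k=4 src: inc=0.633981, refl=0.633981·0.538462=0.3414; V=-0.228233+0.633981+0.341375=0.7471
k=5 load: inc=0.341375, refl=0.341375·-0.714286=-0.2438; V=0.405748+0.341375+-0.243839=0.5033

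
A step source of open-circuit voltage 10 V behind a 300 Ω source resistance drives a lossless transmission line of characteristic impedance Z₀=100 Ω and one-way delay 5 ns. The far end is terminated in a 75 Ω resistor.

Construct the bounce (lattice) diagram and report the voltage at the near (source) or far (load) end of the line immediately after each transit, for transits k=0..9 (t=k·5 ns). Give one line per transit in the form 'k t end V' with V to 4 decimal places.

0 0 source 2.5000
1 5 load 2.1429
2 10 source 1.9643
3 15 load 1.9898
4 20 source 2.0026
5 25 load 2.0007
6 30 source 1.9998
7 35 load 1.9999
8 40 source 2.0000
9 45 load 2.0000

Γ_L=-0.142857, Γ_S=0.500000; launch V₁=10·100/400=2.500000
k=0 src: V=2.5000
k=1 load: inc=2.500000, refl=2.500000·-0.142857=-0.3571; V=0.000000+2.500000+-0.357143=2.1429
k=2 src: inc=-0.357143, refl=-0.357143·0.500000=-0.1786; V=2.500000+-0.357143+-0.178571=1.9643
k=3 load: inc=-0.178571, refl=-0.178571·-0.142857=0.0255; V=2.142857+-0.178571+0.025510=1.9898
k=4 src: inc=0.025510, refl=0.025510·0.500000=0.0128; V=1.964286+0.025510+0.012755=2.0026
k=5 load: inc=0.012755, refl=0.012755·-0.142857=-0.0018; V=1.989796+0.012755+-0.001822=2.0007
k=6 src: inc=-0.001822, refl=-0.001822·0.500000=-0.0009; V=2.002551+-0.001822+-0.000911=1.9998
k=7 load: inc=-0.000911, refl=-0.000911·-0.142857=0.0001; V=2.000729+-0.000911+0.000130=1.9999
k=8 src: inc=0.000130, refl=0.000130·0.500000=0.0001; V=1.999818+0.000130+0.000065=2.0000
k=9 load: inc=0.000065, refl=0.000065·-0.142857=-0.0000; V=1.999948+0.000065+-0.000009=2.0000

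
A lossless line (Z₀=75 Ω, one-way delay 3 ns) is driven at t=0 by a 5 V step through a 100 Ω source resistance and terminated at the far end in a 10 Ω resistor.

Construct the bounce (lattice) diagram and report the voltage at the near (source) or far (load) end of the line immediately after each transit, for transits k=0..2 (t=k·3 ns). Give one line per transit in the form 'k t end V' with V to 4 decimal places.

Γ_L=-0.764706, Γ_S=0.142857; launch V₁=5·75/175=2.142857
k=0 src: V=2.1429
k=1 load: inc=2.142857, refl=2.142857·-0.764706=-1.6387; V=0.000000+2.142857+-1.638655=0.5042
k=2 src: inc=-1.638655, refl=-1.638655·0.142857=-0.2341; V=2.142857+-1.638655+-0.234094=0.2701

0 0 source 2.1429
1 3 load 0.5042
2 6 source 0.2701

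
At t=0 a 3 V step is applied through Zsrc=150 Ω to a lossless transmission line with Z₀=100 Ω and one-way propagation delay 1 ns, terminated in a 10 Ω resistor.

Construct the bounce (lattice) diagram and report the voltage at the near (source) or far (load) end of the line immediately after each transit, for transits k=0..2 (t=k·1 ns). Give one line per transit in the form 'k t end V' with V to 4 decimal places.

0 0 source 1.2000
1 1 load 0.2182
2 2 source 0.0218

Γ_L=-0.818182, Γ_S=0.200000; launch V₁=3·100/250=1.200000
k=0 src: V=1.2000
k=1 load: inc=1.200000, refl=1.200000·-0.818182=-0.9818; V=0.000000+1.200000+-0.981818=0.2182
k=2 src: inc=-0.981818, refl=-0.981818·0.200000=-0.1964; V=1.200000+-0.981818+-0.196364=0.0218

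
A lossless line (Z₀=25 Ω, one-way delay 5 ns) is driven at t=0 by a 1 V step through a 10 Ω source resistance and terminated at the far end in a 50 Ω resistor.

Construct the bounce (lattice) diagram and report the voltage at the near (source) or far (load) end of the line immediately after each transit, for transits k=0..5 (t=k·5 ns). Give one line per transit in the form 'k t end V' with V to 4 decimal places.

Γ_L=0.333333, Γ_S=-0.428571; launch V₁=1·25/35=0.714286
k=0 src: V=0.7143
k=1 load: inc=0.714286, refl=0.714286·0.333333=0.2381; V=0.000000+0.714286+0.238095=0.9524
k=2 src: inc=0.238095, refl=0.238095·-0.428571=-0.1020; V=0.714286+0.238095+-0.102041=0.8503
k=3 load: inc=-0.102041, refl=-0.102041·0.333333=-0.0340; V=0.952381+-0.102041+-0.034014=0.8163
k=4 src: inc=-0.034014, refl=-0.034014·-0.428571=0.0146; V=0.850340+-0.034014+0.014577=0.8309
k=5 load: inc=0.014577, refl=0.014577·0.333333=0.0049; V=0.816327+0.014577+0.004859=0.8358

0 0 source 0.7143
1 5 load 0.9524
2 10 source 0.8503
3 15 load 0.8163
4 20 source 0.8309
5 25 load 0.8358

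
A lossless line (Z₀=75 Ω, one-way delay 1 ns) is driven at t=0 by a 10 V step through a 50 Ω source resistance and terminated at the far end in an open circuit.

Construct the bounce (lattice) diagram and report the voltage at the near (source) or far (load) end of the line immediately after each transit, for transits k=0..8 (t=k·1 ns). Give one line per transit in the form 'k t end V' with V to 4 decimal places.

0 0 source 6.0000
1 1 load 12.0000
2 2 source 10.8000
3 3 load 9.6000
4 4 source 9.8400
5 5 load 10.0800
6 6 source 10.0320
7 7 load 9.9840
8 8 source 9.9936

Γ_L=1.000000, Γ_S=-0.200000; launch V₁=10·75/125=6.000000
k=0 src: V=6.0000
k=1 load: inc=6.000000, refl=6.000000·1.000000=6.0000; V=0.000000+6.000000+6.000000=12.0000
k=2 src: inc=6.000000, refl=6.000000·-0.200000=-1.2000; V=6.000000+6.000000+-1.200000=10.8000
k=3 load: inc=-1.200000, refl=-1.200000·1.000000=-1.2000; V=12.000000+-1.200000+-1.200000=9.6000
k=4 src: inc=-1.200000, refl=-1.200000·-0.200000=0.2400; V=10.800000+-1.200000+0.240000=9.8400
k=5 load: inc=0.240000, refl=0.240000·1.000000=0.2400; V=9.600000+0.240000+0.240000=10.0800
k=6 src: inc=0.240000, refl=0.240000·-0.200000=-0.0480; V=9.840000+0.240000+-0.048000=10.0320
k=7 load: inc=-0.048000, refl=-0.048000·1.000000=-0.0480; V=10.080000+-0.048000+-0.048000=9.9840
k=8 src: inc=-0.048000, refl=-0.048000·-0.200000=0.0096; V=10.032000+-0.048000+0.009600=9.9936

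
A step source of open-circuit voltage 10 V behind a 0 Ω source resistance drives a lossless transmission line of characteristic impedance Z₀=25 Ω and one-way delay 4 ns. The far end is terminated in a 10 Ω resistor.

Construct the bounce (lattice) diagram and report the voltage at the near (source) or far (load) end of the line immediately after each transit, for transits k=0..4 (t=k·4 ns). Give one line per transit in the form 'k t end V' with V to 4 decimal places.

Γ_L=-0.428571, Γ_S=-1.000000; launch V₁=10·25/25=10.000000
k=0 src: V=10.0000
k=1 load: inc=10.000000, refl=10.000000·-0.428571=-4.2857; V=0.000000+10.000000+-4.285714=5.7143
k=2 src: inc=-4.285714, refl=-4.285714·-1.000000=4.2857; V=10.000000+-4.285714+4.285714=10.0000
k=3 load: inc=4.285714, refl=4.285714·-0.428571=-1.8367; V=5.714286+4.285714+-1.836735=8.1633
k=4 src: inc=-1.836735, refl=-1.836735·-1.000000=1.8367; V=10.000000+-1.836735+1.836735=10.0000

0 0 source 10.0000
1 4 load 5.7143
2 8 source 10.0000
3 12 load 8.1633
4 16 source 10.0000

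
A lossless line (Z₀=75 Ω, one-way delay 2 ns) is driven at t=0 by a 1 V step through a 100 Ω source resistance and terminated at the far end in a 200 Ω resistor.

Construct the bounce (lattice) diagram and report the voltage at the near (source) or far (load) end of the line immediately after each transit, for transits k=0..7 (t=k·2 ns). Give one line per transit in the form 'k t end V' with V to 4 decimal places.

0 0 source 0.4286
1 2 load 0.6234
2 4 source 0.6512
3 6 load 0.6639
4 8 source 0.6657
5 10 load 0.6665
6 12 source 0.6666
7 14 load 0.6667

Γ_L=0.454545, Γ_S=0.142857; launch V₁=1·75/175=0.428571
k=0 src: V=0.4286
k=1 load: inc=0.428571, refl=0.428571·0.454545=0.1948; V=0.000000+0.428571+0.194805=0.6234
k=2 src: inc=0.194805, refl=0.194805·0.142857=0.0278; V=0.428571+0.194805+0.027829=0.6512
k=3 load: inc=0.027829, refl=0.027829·0.454545=0.0126; V=0.623377+0.027829+0.012650=0.6639
k=4 src: inc=0.012650, refl=0.012650·0.142857=0.0018; V=0.651206+0.012650+0.001807=0.6657
k=5 load: inc=0.001807, refl=0.001807·0.454545=0.0008; V=0.663856+0.001807+0.000821=0.6665
k=6 src: inc=0.000821, refl=0.000821·0.142857=0.0001; V=0.665663+0.000821+0.000117=0.6666
k=7 load: inc=0.000117, refl=0.000117·0.454545=0.0001; V=0.666484+0.000117+0.000053=0.6667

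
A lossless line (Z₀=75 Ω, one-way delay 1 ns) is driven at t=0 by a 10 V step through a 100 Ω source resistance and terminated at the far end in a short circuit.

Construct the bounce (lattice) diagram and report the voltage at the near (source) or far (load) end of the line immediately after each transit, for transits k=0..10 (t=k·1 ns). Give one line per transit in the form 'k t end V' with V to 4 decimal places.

Γ_L=-1.000000, Γ_S=0.142857; launch V₁=10·75/175=4.285714
k=0 src: V=4.2857
k=1 load: inc=4.285714, refl=4.285714·-1.000000=-4.2857; V=0.000000+4.285714+-4.285714=0.0000
k=2 src: inc=-4.285714, refl=-4.285714·0.142857=-0.6122; V=4.285714+-4.285714+-0.612245=-0.6122
k=3 load: inc=-0.612245, refl=-0.612245·-1.000000=0.6122; V=0.000000+-0.612245+0.612245=0.0000
k=4 src: inc=0.612245, refl=0.612245·0.142857=0.0875; V=-0.612245+0.612245+0.087464=0.0875
k=5 load: inc=0.087464, refl=0.087464·-1.000000=-0.0875; V=0.000000+0.087464+-0.087464=0.0000
k=6 src: inc=-0.087464, refl=-0.087464·0.142857=-0.0125; V=0.087464+-0.087464+-0.012495=-0.0125
k=7 load: inc=-0.012495, refl=-0.012495·-1.000000=0.0125; V=0.000000+-0.012495+0.012495=0.0000
k=8 src: inc=0.012495, refl=0.012495·0.142857=0.0018; V=-0.012495+0.012495+0.001785=0.0018
k=9 load: inc=0.001785, refl=0.001785·-1.000000=-0.0018; V=0.000000+0.001785+-0.001785=0.0000
k=10 src: inc=-0.001785, refl=-0.001785·0.142857=-0.0003; V=0.001785+-0.001785+-0.000255=-0.0003

0 0 source 4.2857
1 1 load 0.0000
2 2 source -0.6122
3 3 load 0.0000
4 4 source 0.0875
5 5 load 0.0000
6 6 source -0.0125
7 7 load 0.0000
8 8 source 0.0018
9 9 load 0.0000
10 10 source -0.0003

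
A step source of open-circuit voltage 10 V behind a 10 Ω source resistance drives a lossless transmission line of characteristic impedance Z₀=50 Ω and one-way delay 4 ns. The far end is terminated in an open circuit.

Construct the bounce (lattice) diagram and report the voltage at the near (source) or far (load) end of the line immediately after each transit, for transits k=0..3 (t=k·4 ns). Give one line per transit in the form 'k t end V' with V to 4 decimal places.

0 0 source 8.3333
1 4 load 16.6667
2 8 source 11.1111
3 12 load 5.5556

Γ_L=1.000000, Γ_S=-0.666667; launch V₁=10·50/60=8.333333
k=0 src: V=8.3333
k=1 load: inc=8.333333, refl=8.333333·1.000000=8.3333; V=0.000000+8.333333+8.333333=16.6667
k=2 src: inc=8.333333, refl=8.333333·-0.666667=-5.5556; V=8.333333+8.333333+-5.555556=11.1111
k=3 load: inc=-5.555556, refl=-5.555556·1.000000=-5.5556; V=16.666667+-5.555556+-5.555556=5.5556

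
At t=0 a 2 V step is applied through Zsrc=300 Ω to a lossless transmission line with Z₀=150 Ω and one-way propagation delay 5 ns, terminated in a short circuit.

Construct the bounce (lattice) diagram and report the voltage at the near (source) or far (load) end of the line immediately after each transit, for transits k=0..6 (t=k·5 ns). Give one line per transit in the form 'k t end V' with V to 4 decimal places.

0 0 source 0.6667
1 5 load 0.0000
2 10 source -0.2222
3 15 load 0.0000
4 20 source 0.0741
5 25 load 0.0000
6 30 source -0.0247

Γ_L=-1.000000, Γ_S=0.333333; launch V₁=2·150/450=0.666667
k=0 src: V=0.6667
k=1 load: inc=0.666667, refl=0.666667·-1.000000=-0.6667; V=0.000000+0.666667+-0.666667=0.0000
k=2 src: inc=-0.666667, refl=-0.666667·0.333333=-0.2222; V=0.666667+-0.666667+-0.222222=-0.2222
k=3 load: inc=-0.222222, refl=-0.222222·-1.000000=0.2222; V=0.000000+-0.222222+0.222222=0.0000
k=4 src: inc=0.222222, refl=0.222222·0.333333=0.0741; V=-0.222222+0.222222+0.074074=0.0741
k=5 load: inc=0.074074, refl=0.074074·-1.000000=-0.0741; V=0.000000+0.074074+-0.074074=0.0000
k=6 src: inc=-0.074074, refl=-0.074074·0.333333=-0.0247; V=0.074074+-0.074074+-0.024691=-0.0247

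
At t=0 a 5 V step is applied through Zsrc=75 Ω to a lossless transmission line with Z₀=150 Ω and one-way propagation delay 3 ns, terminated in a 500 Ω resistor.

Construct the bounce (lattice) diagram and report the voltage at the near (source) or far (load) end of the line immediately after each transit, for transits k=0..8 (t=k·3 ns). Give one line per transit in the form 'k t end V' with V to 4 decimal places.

Γ_L=0.538462, Γ_S=-0.333333; launch V₁=5·150/225=3.333333
k=0 src: V=3.3333
k=1 load: inc=3.333333, refl=3.333333·0.538462=1.7949; V=0.000000+3.333333+1.794872=5.1282
k=2 src: inc=1.794872, refl=1.794872·-0.333333=-0.5983; V=3.333333+1.794872+-0.598291=4.5299
k=3 load: inc=-0.598291, refl=-0.598291·0.538462=-0.3222; V=5.128205+-0.598291+-0.322156=4.2078
k=4 src: inc=-0.322156, refl=-0.322156·-0.333333=0.1074; V=4.529915+-0.322156+0.107385=4.3151
k=5 load: inc=0.107385, refl=0.107385·0.538462=0.0578; V=4.207758+0.107385+0.057823=4.3730
k=6 src: inc=0.057823, refl=0.057823·-0.333333=-0.0193; V=4.315144+0.057823+-0.019274=4.3537
k=7 load: inc=-0.019274, refl=-0.019274·0.538462=-0.0104; V=4.372967+-0.019274+-0.010378=4.3433
k=8 src: inc=-0.010378, refl=-0.010378·-0.333333=0.0035; V=4.353692+-0.010378+0.003459=4.3468

0 0 source 3.3333
1 3 load 5.1282
2 6 source 4.5299
3 9 load 4.2078
4 12 source 4.3151
5 15 load 4.3730
6 18 source 4.3537
7 21 load 4.3433
8 24 source 4.3468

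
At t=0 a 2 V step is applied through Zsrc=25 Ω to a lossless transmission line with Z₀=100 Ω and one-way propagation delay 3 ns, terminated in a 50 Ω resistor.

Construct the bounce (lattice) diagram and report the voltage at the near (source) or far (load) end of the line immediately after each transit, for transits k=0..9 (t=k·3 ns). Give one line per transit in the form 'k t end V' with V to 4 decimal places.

Γ_L=-0.333333, Γ_S=-0.600000; launch V₁=2·100/125=1.600000
k=0 src: V=1.6000
k=1 load: inc=1.600000, refl=1.600000·-0.333333=-0.5333; V=0.000000+1.600000+-0.533333=1.0667
k=2 src: inc=-0.533333, refl=-0.533333·-0.600000=0.3200; V=1.600000+-0.533333+0.320000=1.3867
k=3 load: inc=0.320000, refl=0.320000·-0.333333=-0.1067; V=1.066667+0.320000+-0.106667=1.2800
k=4 src: inc=-0.106667, refl=-0.106667·-0.600000=0.0640; V=1.386667+-0.106667+0.064000=1.3440
k=5 load: inc=0.064000, refl=0.064000·-0.333333=-0.0213; V=1.280000+0.064000+-0.021333=1.3227
k=6 src: inc=-0.021333, refl=-0.021333·-0.600000=0.0128; V=1.344000+-0.021333+0.012800=1.3355
k=7 load: inc=0.012800, refl=0.012800·-0.333333=-0.0043; V=1.322667+0.012800+-0.004267=1.3312
k=8 src: inc=-0.004267, refl=-0.004267·-0.600000=0.0026; V=1.335467+-0.004267+0.002560=1.3338
k=9 load: inc=0.002560, refl=0.002560·-0.333333=-0.0009; V=1.331200+0.002560+-0.000853=1.3329

0 0 source 1.6000
1 3 load 1.0667
2 6 source 1.3867
3 9 load 1.2800
4 12 source 1.3440
5 15 load 1.3227
6 18 source 1.3355
7 21 load 1.3312
8 24 source 1.3338
9 27 load 1.3329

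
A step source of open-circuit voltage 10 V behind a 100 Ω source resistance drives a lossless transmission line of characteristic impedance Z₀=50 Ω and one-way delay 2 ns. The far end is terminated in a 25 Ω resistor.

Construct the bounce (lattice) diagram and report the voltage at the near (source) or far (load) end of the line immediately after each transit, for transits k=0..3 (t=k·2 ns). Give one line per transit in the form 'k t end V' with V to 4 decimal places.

Γ_L=-0.333333, Γ_S=0.333333; launch V₁=10·50/150=3.333333
k=0 src: V=3.3333
k=1 load: inc=3.333333, refl=3.333333·-0.333333=-1.1111; V=0.000000+3.333333+-1.111111=2.2222
k=2 src: inc=-1.111111, refl=-1.111111·0.333333=-0.3704; V=3.333333+-1.111111+-0.370370=1.8519
k=3 load: inc=-0.370370, refl=-0.370370·-0.333333=0.1235; V=2.222222+-0.370370+0.123457=1.9753

0 0 source 3.3333
1 2 load 2.2222
2 4 source 1.8519
3 6 load 1.9753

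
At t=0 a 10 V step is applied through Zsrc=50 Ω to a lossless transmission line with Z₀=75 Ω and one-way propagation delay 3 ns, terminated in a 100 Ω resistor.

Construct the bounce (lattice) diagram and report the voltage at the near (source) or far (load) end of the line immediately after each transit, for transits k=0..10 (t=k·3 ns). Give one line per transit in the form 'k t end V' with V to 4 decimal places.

Γ_L=0.142857, Γ_S=-0.200000; launch V₁=10·75/125=6.000000
k=0 src: V=6.0000
k=1 load: inc=6.000000, refl=6.000000·0.142857=0.8571; V=0.000000+6.000000+0.857143=6.8571
k=2 src: inc=0.857143, refl=0.857143·-0.200000=-0.1714; V=6.000000+0.857143+-0.171429=6.6857
k=3 load: inc=-0.171429, refl=-0.171429·0.142857=-0.0245; V=6.857143+-0.171429+-0.024490=6.6612
k=4 src: inc=-0.024490, refl=-0.024490·-0.200000=0.0049; V=6.685714+-0.024490+0.004898=6.6661
k=5 load: inc=0.004898, refl=0.004898·0.142857=0.0007; V=6.661224+0.004898+0.000700=6.6668
k=6 src: inc=0.000700, refl=0.000700·-0.200000=-0.0001; V=6.666122+0.000700+-0.000140=6.6667
k=7 load: inc=-0.000140, refl=-0.000140·0.142857=-0.0000; V=6.666822+-0.000140+-0.000020=6.6667
k=8 src: inc=-0.000020, refl=-0.000020·-0.200000=0.0000; V=6.666682+-0.000020+0.000004=6.6667
k=9 load: inc=0.000004, refl=0.000004·0.142857=0.0000; V=6.666662+0.000004+0.000001=6.6667
k=10 src: inc=0.000001, refl=0.000001·-0.200000=-0.0000; V=6.666666+0.000001+-0.000000=6.6667

0 0 source 6.0000
1 3 load 6.8571
2 6 source 6.6857
3 9 load 6.6612
4 12 source 6.6661
5 15 load 6.6668
6 18 source 6.6667
7 21 load 6.6667
8 24 source 6.6667
9 27 load 6.6667
10 30 source 6.6667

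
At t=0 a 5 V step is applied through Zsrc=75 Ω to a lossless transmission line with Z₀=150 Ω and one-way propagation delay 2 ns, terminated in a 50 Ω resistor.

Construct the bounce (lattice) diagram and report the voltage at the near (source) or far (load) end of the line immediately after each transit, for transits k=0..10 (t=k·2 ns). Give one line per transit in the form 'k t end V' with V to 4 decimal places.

0 0 source 3.3333
1 2 load 1.6667
2 4 source 2.2222
3 6 load 1.9444
4 8 source 2.0370
5 10 load 1.9907
6 12 source 2.0062
7 14 load 1.9985
8 16 source 2.0010
9 18 load 1.9997
10 20 source 2.0002

Γ_L=-0.500000, Γ_S=-0.333333; launch V₁=5·150/225=3.333333
k=0 src: V=3.3333
k=1 load: inc=3.333333, refl=3.333333·-0.500000=-1.6667; V=0.000000+3.333333+-1.666667=1.6667
k=2 src: inc=-1.666667, refl=-1.666667·-0.333333=0.5556; V=3.333333+-1.666667+0.555556=2.2222
k=3 load: inc=0.555556, refl=0.555556·-0.500000=-0.2778; V=1.666667+0.555556+-0.277778=1.9444
k=4 src: inc=-0.277778, refl=-0.277778·-0.333333=0.0926; V=2.222222+-0.277778+0.092593=2.0370
k=5 load: inc=0.092593, refl=0.092593·-0.500000=-0.0463; V=1.944444+0.092593+-0.046296=1.9907
k=6 src: inc=-0.046296, refl=-0.046296·-0.333333=0.0154; V=2.037037+-0.046296+0.015432=2.0062
k=7 load: inc=0.015432, refl=0.015432·-0.500000=-0.0077; V=1.990741+0.015432+-0.007716=1.9985
k=8 src: inc=-0.007716, refl=-0.007716·-0.333333=0.0026; V=2.006173+-0.007716+0.002572=2.0010
k=9 load: inc=0.002572, refl=0.002572·-0.500000=-0.0013; V=1.998457+0.002572+-0.001286=1.9997
k=10 src: inc=-0.001286, refl=-0.001286·-0.333333=0.0004; V=2.001029+-0.001286+0.000429=2.0002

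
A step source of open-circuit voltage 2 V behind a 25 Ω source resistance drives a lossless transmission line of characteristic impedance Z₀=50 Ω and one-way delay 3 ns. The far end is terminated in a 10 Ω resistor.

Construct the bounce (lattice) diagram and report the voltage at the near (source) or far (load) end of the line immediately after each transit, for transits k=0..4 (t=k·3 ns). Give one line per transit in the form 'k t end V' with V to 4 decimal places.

Γ_L=-0.666667, Γ_S=-0.333333; launch V₁=2·50/75=1.333333
k=0 src: V=1.3333
k=1 load: inc=1.333333, refl=1.333333·-0.666667=-0.8889; V=0.000000+1.333333+-0.888889=0.4444
k=2 src: inc=-0.888889, refl=-0.888889·-0.333333=0.2963; V=1.333333+-0.888889+0.296296=0.7407
k=3 load: inc=0.296296, refl=0.296296·-0.666667=-0.1975; V=0.444444+0.296296+-0.197531=0.5432
k=4 src: inc=-0.197531, refl=-0.197531·-0.333333=0.0658; V=0.740741+-0.197531+0.065844=0.6091

0 0 source 1.3333
1 3 load 0.4444
2 6 source 0.7407
3 9 load 0.5432
4 12 source 0.6091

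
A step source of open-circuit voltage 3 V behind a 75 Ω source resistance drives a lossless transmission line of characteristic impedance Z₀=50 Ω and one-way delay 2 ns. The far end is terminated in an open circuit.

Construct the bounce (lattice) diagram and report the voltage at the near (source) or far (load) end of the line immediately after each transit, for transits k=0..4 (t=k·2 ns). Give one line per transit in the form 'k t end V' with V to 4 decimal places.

0 0 source 1.2000
1 2 load 2.4000
2 4 source 2.6400
3 6 load 2.8800
4 8 source 2.9280

Γ_L=1.000000, Γ_S=0.200000; launch V₁=3·50/125=1.200000
k=0 src: V=1.2000
k=1 load: inc=1.200000, refl=1.200000·1.000000=1.2000; V=0.000000+1.200000+1.200000=2.4000
k=2 src: inc=1.200000, refl=1.200000·0.200000=0.2400; V=1.200000+1.200000+0.240000=2.6400
k=3 load: inc=0.240000, refl=0.240000·1.000000=0.2400; V=2.400000+0.240000+0.240000=2.8800
k=4 src: inc=0.240000, refl=0.240000·0.200000=0.0480; V=2.640000+0.240000+0.048000=2.9280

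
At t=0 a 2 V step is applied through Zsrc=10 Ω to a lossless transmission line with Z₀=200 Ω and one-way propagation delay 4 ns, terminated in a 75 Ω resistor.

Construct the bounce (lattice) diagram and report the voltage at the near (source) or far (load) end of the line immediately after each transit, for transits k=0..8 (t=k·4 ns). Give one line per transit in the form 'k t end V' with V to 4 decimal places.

0 0 source 1.9048
1 4 load 1.0390
2 8 source 1.8223
3 12 load 1.4662
4 16 source 1.7884
5 20 load 1.6420
6 24 source 1.7744
7 28 load 1.7142
8 32 source 1.7687

Γ_L=-0.454545, Γ_S=-0.904762; launch V₁=2·200/210=1.904762
k=0 src: V=1.9048
k=1 load: inc=1.904762, refl=1.904762·-0.454545=-0.8658; V=0.000000+1.904762+-0.865801=1.0390
k=2 src: inc=-0.865801, refl=-0.865801·-0.904762=0.7833; V=1.904762+-0.865801+0.783344=1.8223
k=3 load: inc=0.783344, refl=0.783344·-0.454545=-0.3561; V=1.038961+0.783344+-0.356065=1.4662
k=4 src: inc=-0.356065, refl=-0.356065·-0.904762=0.3222; V=1.822305+-0.356065+0.322154=1.7884
k=5 load: inc=0.322154, refl=0.322154·-0.454545=-0.1464; V=1.466239+0.322154+-0.146434=1.6420
k=6 src: inc=-0.146434, refl=-0.146434·-0.904762=0.1325; V=1.788394+-0.146434+0.132488=1.7744
k=7 load: inc=0.132488, refl=0.132488·-0.454545=-0.0602; V=1.641960+0.132488+-0.060222=1.7142
k=8 src: inc=-0.060222, refl=-0.060222·-0.904762=0.0545; V=1.774448+-0.060222+0.054486=1.7687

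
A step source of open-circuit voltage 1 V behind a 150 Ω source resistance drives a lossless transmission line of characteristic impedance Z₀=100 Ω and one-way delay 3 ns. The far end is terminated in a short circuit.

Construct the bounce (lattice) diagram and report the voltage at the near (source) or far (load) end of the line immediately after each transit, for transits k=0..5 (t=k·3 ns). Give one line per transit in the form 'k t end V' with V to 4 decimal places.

0 0 source 0.4000
1 3 load 0.0000
2 6 source -0.0800
3 9 load 0.0000
4 12 source 0.0160
5 15 load 0.0000

Γ_L=-1.000000, Γ_S=0.200000; launch V₁=1·100/250=0.400000
k=0 src: V=0.4000
k=1 load: inc=0.400000, refl=0.400000·-1.000000=-0.4000; V=0.000000+0.400000+-0.400000=0.0000
k=2 src: inc=-0.400000, refl=-0.400000·0.200000=-0.0800; V=0.400000+-0.400000+-0.080000=-0.0800
k=3 load: inc=-0.080000, refl=-0.080000·-1.000000=0.0800; V=0.000000+-0.080000+0.080000=0.0000
k=4 src: inc=0.080000, refl=0.080000·0.200000=0.0160; V=-0.080000+0.080000+0.016000=0.0160
k=5 load: inc=0.016000, refl=0.016000·-1.000000=-0.0160; V=0.000000+0.016000+-0.016000=0.0000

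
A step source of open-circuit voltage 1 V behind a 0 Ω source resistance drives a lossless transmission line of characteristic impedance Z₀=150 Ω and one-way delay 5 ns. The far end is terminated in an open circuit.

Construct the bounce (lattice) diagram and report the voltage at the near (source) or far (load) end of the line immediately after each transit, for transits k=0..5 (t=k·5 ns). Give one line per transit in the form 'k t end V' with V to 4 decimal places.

0 0 source 1.0000
1 5 load 2.0000
2 10 source 1.0000
3 15 load 0.0000
4 20 source 1.0000
5 25 load 2.0000

Γ_L=1.000000, Γ_S=-1.000000; launch V₁=1·150/150=1.000000
k=0 src: V=1.0000
k=1 load: inc=1.000000, refl=1.000000·1.000000=1.0000; V=0.000000+1.000000+1.000000=2.0000
k=2 src: inc=1.000000, refl=1.000000·-1.000000=-1.0000; V=1.000000+1.000000+-1.000000=1.0000
k=3 load: inc=-1.000000, refl=-1.000000·1.000000=-1.0000; V=2.000000+-1.000000+-1.000000=0.0000
k=4 src: inc=-1.000000, refl=-1.000000·-1.000000=1.0000; V=1.000000+-1.000000+1.000000=1.0000
k=5 load: inc=1.000000, refl=1.000000·1.000000=1.0000; V=0.000000+1.000000+1.000000=2.0000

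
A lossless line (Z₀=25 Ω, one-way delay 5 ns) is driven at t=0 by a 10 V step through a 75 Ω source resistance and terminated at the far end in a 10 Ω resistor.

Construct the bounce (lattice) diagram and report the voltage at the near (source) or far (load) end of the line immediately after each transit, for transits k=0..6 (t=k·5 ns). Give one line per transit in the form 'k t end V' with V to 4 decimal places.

Γ_L=-0.428571, Γ_S=0.500000; launch V₁=10·25/100=2.500000
k=0 src: V=2.5000
k=1 load: inc=2.500000, refl=2.500000·-0.428571=-1.0714; V=0.000000+2.500000+-1.071429=1.4286
k=2 src: inc=-1.071429, refl=-1.071429·0.500000=-0.5357; V=2.500000+-1.071429+-0.535714=0.8929
k=3 load: inc=-0.535714, refl=-0.535714·-0.428571=0.2296; V=1.428571+-0.535714+0.229592=1.1224
k=4 src: inc=0.229592, refl=0.229592·0.500000=0.1148; V=0.892857+0.229592+0.114796=1.2372
k=5 load: inc=0.114796, refl=0.114796·-0.428571=-0.0492; V=1.122449+0.114796+-0.049198=1.1880
k=6 src: inc=-0.049198, refl=-0.049198·0.500000=-0.0246; V=1.237245+-0.049198+-0.024599=1.1634

0 0 source 2.5000
1 5 load 1.4286
2 10 source 0.8929
3 15 load 1.1224
4 20 source 1.2372
5 25 load 1.1880
6 30 source 1.1634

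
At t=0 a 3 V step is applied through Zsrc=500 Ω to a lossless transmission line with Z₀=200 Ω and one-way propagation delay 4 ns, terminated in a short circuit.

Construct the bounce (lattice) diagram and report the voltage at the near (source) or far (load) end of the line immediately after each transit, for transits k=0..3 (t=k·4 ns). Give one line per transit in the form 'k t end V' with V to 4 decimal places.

0 0 source 0.8571
1 4 load 0.0000
2 8 source -0.3673
3 12 load 0.0000

Γ_L=-1.000000, Γ_S=0.428571; launch V₁=3·200/700=0.857143
k=0 src: V=0.8571
k=1 load: inc=0.857143, refl=0.857143·-1.000000=-0.8571; V=0.000000+0.857143+-0.857143=0.0000
k=2 src: inc=-0.857143, refl=-0.857143·0.428571=-0.3673; V=0.857143+-0.857143+-0.367347=-0.3673
k=3 load: inc=-0.367347, refl=-0.367347·-1.000000=0.3673; V=0.000000+-0.367347+0.367347=0.0000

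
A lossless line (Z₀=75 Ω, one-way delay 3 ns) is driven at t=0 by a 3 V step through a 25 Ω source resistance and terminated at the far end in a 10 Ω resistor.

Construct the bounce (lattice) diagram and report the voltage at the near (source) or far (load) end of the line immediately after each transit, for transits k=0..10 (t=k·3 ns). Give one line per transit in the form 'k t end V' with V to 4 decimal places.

Γ_L=-0.764706, Γ_S=-0.500000; launch V₁=3·75/100=2.250000
k=0 src: V=2.2500
k=1 load: inc=2.250000, refl=2.250000·-0.764706=-1.7206; V=0.000000+2.250000+-1.720588=0.5294
k=2 src: inc=-1.720588, refl=-1.720588·-0.500000=0.8603; V=2.250000+-1.720588+0.860294=1.3897
k=3 load: inc=0.860294, refl=0.860294·-0.764706=-0.6579; V=0.529412+0.860294+-0.657872=0.7318
k=4 src: inc=-0.657872, refl=-0.657872·-0.500000=0.3289; V=1.389706+-0.657872+0.328936=1.0608
k=5 load: inc=0.328936, refl=0.328936·-0.764706=-0.2515; V=0.731834+0.328936+-0.251539=0.8092
k=6 src: inc=-0.251539, refl=-0.251539·-0.500000=0.1258; V=1.060770+-0.251539+0.125770=0.9350
k=7 load: inc=0.125770, refl=0.125770·-0.764706=-0.0962; V=0.809231+0.125770+-0.096177=0.8388
k=8 src: inc=-0.096177, refl=-0.096177·-0.500000=0.0481; V=0.935000+-0.096177+0.048088=0.8869
k=9 load: inc=0.048088, refl=0.048088·-0.764706=-0.0368; V=0.838823+0.048088+-0.036773=0.8501
k=10 src: inc=-0.036773, refl=-0.036773·-0.500000=0.0184; V=0.886912+-0.036773+0.018387=0.8685

0 0 source 2.2500
1 3 load 0.5294
2 6 source 1.3897
3 9 load 0.7318
4 12 source 1.0608
5 15 load 0.8092
6 18 source 0.9350
7 21 load 0.8388
8 24 source 0.8869
9 27 load 0.8501
10 30 source 0.8685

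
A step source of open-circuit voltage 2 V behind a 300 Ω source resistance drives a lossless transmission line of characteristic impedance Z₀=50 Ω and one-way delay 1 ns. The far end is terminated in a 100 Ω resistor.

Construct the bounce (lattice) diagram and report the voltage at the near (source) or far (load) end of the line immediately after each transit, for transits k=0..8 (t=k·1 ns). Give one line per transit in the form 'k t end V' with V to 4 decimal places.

Γ_L=0.333333, Γ_S=0.714286; launch V₁=2·50/350=0.285714
k=0 src: V=0.2857
k=1 load: inc=0.285714, refl=0.285714·0.333333=0.0952; V=0.000000+0.285714+0.095238=0.3810
k=2 src: inc=0.095238, refl=0.095238·0.714286=0.0680; V=0.285714+0.095238+0.068027=0.4490
k=3 load: inc=0.068027, refl=0.068027·0.333333=0.0227; V=0.380952+0.068027+0.022676=0.4717
k=4 src: inc=0.022676, refl=0.022676·0.714286=0.0162; V=0.448980+0.022676+0.016197=0.4879
k=5 load: inc=0.016197, refl=0.016197·0.333333=0.0054; V=0.471655+0.016197+0.005399=0.4933
k=6 src: inc=0.005399, refl=0.005399·0.714286=0.0039; V=0.487852+0.005399+0.003856=0.4971
k=7 load: inc=0.003856, refl=0.003856·0.333333=0.0013; V=0.493251+0.003856+0.001285=0.4984
k=8 src: inc=0.001285, refl=0.001285·0.714286=0.0009; V=0.497108+0.001285+0.000918=0.4993

0 0 source 0.2857
1 1 load 0.3810
2 2 source 0.4490
3 3 load 0.4717
4 4 source 0.4879
5 5 load 0.4933
6 6 source 0.4971
7 7 load 0.4984
8 8 source 0.4993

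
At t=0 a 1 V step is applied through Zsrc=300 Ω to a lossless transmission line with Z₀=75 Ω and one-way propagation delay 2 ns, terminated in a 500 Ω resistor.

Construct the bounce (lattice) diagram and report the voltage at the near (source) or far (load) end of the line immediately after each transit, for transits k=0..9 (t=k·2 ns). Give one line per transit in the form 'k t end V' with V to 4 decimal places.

Γ_L=0.739130, Γ_S=0.600000; launch V₁=1·75/375=0.200000
k=0 src: V=0.2000
k=1 load: inc=0.200000, refl=0.200000·0.739130=0.1478; V=0.000000+0.200000+0.147826=0.3478
k=2 src: inc=0.147826, refl=0.147826·0.600000=0.0887; V=0.200000+0.147826+0.088696=0.4365
k=3 load: inc=0.088696, refl=0.088696·0.739130=0.0656; V=0.347826+0.088696+0.065558=0.5021
k=4 src: inc=0.065558, refl=0.065558·0.600000=0.0393; V=0.436522+0.065558+0.039335=0.5414
k=5 load: inc=0.039335, refl=0.039335·0.739130=0.0291; V=0.502079+0.039335+0.029073=0.5705
k=6 src: inc=0.029073, refl=0.029073·0.600000=0.0174; V=0.541414+0.029073+0.017444=0.5879
k=7 load: inc=0.017444, refl=0.017444·0.739130=0.0129; V=0.570487+0.017444+0.012893=0.6008
k=8 src: inc=0.012893, refl=0.012893·0.600000=0.0077; V=0.587931+0.012893+0.007736=0.6086
k=9 load: inc=0.007736, refl=0.007736·0.739130=0.0057; V=0.600825+0.007736+0.005718=0.6143

0 0 source 0.2000
1 2 load 0.3478
2 4 source 0.4365
3 6 load 0.5021
4 8 source 0.5414
5 10 load 0.5705
6 12 source 0.5879
7 14 load 0.6008
8 16 source 0.6086
9 18 load 0.6143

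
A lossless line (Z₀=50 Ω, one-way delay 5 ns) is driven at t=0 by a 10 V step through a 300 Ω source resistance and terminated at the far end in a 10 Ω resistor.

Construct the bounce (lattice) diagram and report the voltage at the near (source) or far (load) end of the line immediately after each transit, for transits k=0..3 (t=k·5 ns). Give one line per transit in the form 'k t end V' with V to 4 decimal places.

Γ_L=-0.666667, Γ_S=0.714286; launch V₁=10·50/350=1.428571
k=0 src: V=1.4286
k=1 load: inc=1.428571, refl=1.428571·-0.666667=-0.9524; V=0.000000+1.428571+-0.952381=0.4762
k=2 src: inc=-0.952381, refl=-0.952381·0.714286=-0.6803; V=1.428571+-0.952381+-0.680272=-0.2041
k=3 load: inc=-0.680272, refl=-0.680272·-0.666667=0.4535; V=0.476190+-0.680272+0.453515=0.2494

0 0 source 1.4286
1 5 load 0.4762
2 10 source -0.2041
3 15 load 0.2494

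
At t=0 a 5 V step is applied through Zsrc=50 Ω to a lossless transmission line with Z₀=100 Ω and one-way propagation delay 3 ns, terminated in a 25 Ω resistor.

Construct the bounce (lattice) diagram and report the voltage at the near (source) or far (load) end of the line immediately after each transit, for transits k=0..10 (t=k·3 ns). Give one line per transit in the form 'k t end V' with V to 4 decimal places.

0 0 source 3.3333
1 3 load 1.3333
2 6 source 2.0000
3 9 load 1.6000
4 12 source 1.7333
5 15 load 1.6533
6 18 source 1.6800
7 21 load 1.6640
8 24 source 1.6693
9 27 load 1.6661
10 30 source 1.6672

Γ_L=-0.600000, Γ_S=-0.333333; launch V₁=5·100/150=3.333333
k=0 src: V=3.3333
k=1 load: inc=3.333333, refl=3.333333·-0.600000=-2.0000; V=0.000000+3.333333+-2.000000=1.3333
k=2 src: inc=-2.000000, refl=-2.000000·-0.333333=0.6667; V=3.333333+-2.000000+0.666667=2.0000
k=3 load: inc=0.666667, refl=0.666667·-0.600000=-0.4000; V=1.333333+0.666667+-0.400000=1.6000
k=4 src: inc=-0.400000, refl=-0.400000·-0.333333=0.1333; V=2.000000+-0.400000+0.133333=1.7333
k=5 load: inc=0.133333, refl=0.133333·-0.600000=-0.0800; V=1.600000+0.133333+-0.080000=1.6533
k=6 src: inc=-0.080000, refl=-0.080000·-0.333333=0.0267; V=1.733333+-0.080000+0.026667=1.6800
k=7 load: inc=0.026667, refl=0.026667·-0.600000=-0.0160; V=1.653333+0.026667+-0.016000=1.6640
k=8 src: inc=-0.016000, refl=-0.016000·-0.333333=0.0053; V=1.680000+-0.016000+0.005333=1.6693
k=9 load: inc=0.005333, refl=0.005333·-0.600000=-0.0032; V=1.664000+0.005333+-0.003200=1.6661
k=10 src: inc=-0.003200, refl=-0.003200·-0.333333=0.0011; V=1.669333+-0.003200+0.001067=1.6672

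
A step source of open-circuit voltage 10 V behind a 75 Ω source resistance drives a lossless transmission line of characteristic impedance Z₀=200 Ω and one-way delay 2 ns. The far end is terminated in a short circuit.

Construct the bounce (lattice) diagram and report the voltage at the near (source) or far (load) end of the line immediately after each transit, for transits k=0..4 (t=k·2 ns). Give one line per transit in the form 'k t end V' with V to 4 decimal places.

0 0 source 7.2727
1 2 load 0.0000
2 4 source 3.3058
3 6 load 0.0000
4 8 source 1.5026

Γ_L=-1.000000, Γ_S=-0.454545; launch V₁=10·200/275=7.272727
k=0 src: V=7.2727
k=1 load: inc=7.272727, refl=7.272727·-1.000000=-7.2727; V=0.000000+7.272727+-7.272727=0.0000
k=2 src: inc=-7.272727, refl=-7.272727·-0.454545=3.3058; V=7.272727+-7.272727+3.305785=3.3058
k=3 load: inc=3.305785, refl=3.305785·-1.000000=-3.3058; V=0.000000+3.305785+-3.305785=0.0000
k=4 src: inc=-3.305785, refl=-3.305785·-0.454545=1.5026; V=3.305785+-3.305785+1.502630=1.5026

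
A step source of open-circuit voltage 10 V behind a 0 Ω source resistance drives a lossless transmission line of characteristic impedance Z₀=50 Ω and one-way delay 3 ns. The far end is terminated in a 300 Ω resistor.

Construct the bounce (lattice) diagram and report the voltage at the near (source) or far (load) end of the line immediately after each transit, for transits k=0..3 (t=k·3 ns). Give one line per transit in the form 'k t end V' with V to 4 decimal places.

0 0 source 10.0000
1 3 load 17.1429
2 6 source 10.0000
3 9 load 4.8980

Γ_L=0.714286, Γ_S=-1.000000; launch V₁=10·50/50=10.000000
k=0 src: V=10.0000
k=1 load: inc=10.000000, refl=10.000000·0.714286=7.1429; V=0.000000+10.000000+7.142857=17.1429
k=2 src: inc=7.142857, refl=7.142857·-1.000000=-7.1429; V=10.000000+7.142857+-7.142857=10.0000
k=3 load: inc=-7.142857, refl=-7.142857·0.714286=-5.1020; V=17.142857+-7.142857+-5.102041=4.8980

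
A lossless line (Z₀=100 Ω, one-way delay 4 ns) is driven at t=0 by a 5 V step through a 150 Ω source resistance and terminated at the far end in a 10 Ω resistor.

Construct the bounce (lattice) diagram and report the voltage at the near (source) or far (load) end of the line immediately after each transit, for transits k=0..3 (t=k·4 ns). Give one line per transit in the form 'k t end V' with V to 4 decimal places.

Γ_L=-0.818182, Γ_S=0.200000; launch V₁=5·100/250=2.000000
k=0 src: V=2.0000
k=1 load: inc=2.000000, refl=2.000000·-0.818182=-1.6364; V=0.000000+2.000000+-1.636364=0.3636
k=2 src: inc=-1.636364, refl=-1.636364·0.200000=-0.3273; V=2.000000+-1.636364+-0.327273=0.0364
k=3 load: inc=-0.327273, refl=-0.327273·-0.818182=0.2678; V=0.363636+-0.327273+0.267769=0.3041

0 0 source 2.0000
1 4 load 0.3636
2 8 source 0.0364
3 12 load 0.3041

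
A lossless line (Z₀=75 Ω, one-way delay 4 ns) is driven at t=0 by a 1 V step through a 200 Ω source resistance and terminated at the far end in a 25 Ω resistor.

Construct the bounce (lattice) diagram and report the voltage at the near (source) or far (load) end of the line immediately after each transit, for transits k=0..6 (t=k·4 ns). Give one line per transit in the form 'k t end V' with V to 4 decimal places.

Γ_L=-0.500000, Γ_S=0.454545; launch V₁=1·75/275=0.272727
k=0 src: V=0.2727
k=1 load: inc=0.272727, refl=0.272727·-0.500000=-0.1364; V=0.000000+0.272727+-0.136364=0.1364
k=2 src: inc=-0.136364, refl=-0.136364·0.454545=-0.0620; V=0.272727+-0.136364+-0.061983=0.0744
k=3 load: inc=-0.061983, refl=-0.061983·-0.500000=0.0310; V=0.136364+-0.061983+0.030992=0.1054
k=4 src: inc=0.030992, refl=0.030992·0.454545=0.0141; V=0.074380+0.030992+0.014087=0.1195
k=5 load: inc=0.014087, refl=0.014087·-0.500000=-0.0070; V=0.105372+0.014087+-0.007044=0.1124
k=6 src: inc=-0.007044, refl=-0.007044·0.454545=-0.0032; V=0.119459+-0.007044+-0.003202=0.1092

0 0 source 0.2727
1 4 load 0.1364
2 8 source 0.0744
3 12 load 0.1054
4 16 source 0.1195
5 20 load 0.1124
6 24 source 0.1092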